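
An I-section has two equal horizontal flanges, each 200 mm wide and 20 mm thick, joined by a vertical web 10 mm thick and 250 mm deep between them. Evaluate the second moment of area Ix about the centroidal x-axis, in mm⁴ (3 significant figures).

Ix ≈ 1.59 × 10⁸ mm⁴

Split into non-overlapping primitives; take the origin at the lower-left of the bounding box.
Bottom flange: 200 × 20, A = 4 000 mm², y = 10 mm, Ī = 133 333 mm⁴.
Web: 10 × 250, A = 2 500 mm², y = 145 mm, Ī = 13 020 833 mm⁴.
Top flange: 200 × 20, A = 4 000 mm², y = 280 mm, Ī = 133 333 mm⁴.
By symmetry the centroid is at mid-height, ȳ = 145 mm.
Transfer each piece to the centroidal x-axis using Ī + A·d² with d = y − 145:
  bottom flange: d = -135 mm → contributes +73 033 333 mm⁴
  web: d = 0 mm → contributes +13 020 833 mm⁴
  top flange: d = 135 mm → contributes +73 033 333 mm⁴
Total I = 159 087 500 mm⁴.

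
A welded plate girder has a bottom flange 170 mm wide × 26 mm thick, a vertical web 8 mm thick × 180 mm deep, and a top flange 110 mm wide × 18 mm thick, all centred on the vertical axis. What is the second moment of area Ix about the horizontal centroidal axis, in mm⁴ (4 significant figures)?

Ix ≈ 6.192 × 10⁷ mm⁴

Break the section into simple shapes (no overlaps), measuring from the bottom-left corner of the bounding box.
Bottom plate: 170 × 26, A = 4 420 mm², y = 13 mm, Ī = 248 993 mm⁴.
Web plate: 8 × 180, A = 1 440 mm², y = 116 mm, Ī = 3 888 000 mm⁴.
Top plate: 110 × 18, A = 1 980 mm², y = 215 mm, Ī = 53 460 mm⁴.
Centroid: ȳ = ΣA·y / ΣA = 82.9337 mm.
Transfer each piece to the horizontal centroidal axis using Ī + A·d² with d = y − 82.9337:
  bottom plate: d = -69.9337 mm → contributes +21 865 970 mm⁴
  web plate: d = 33.0663 mm → contributes +5 462 470 mm⁴
  top plate: d = 132.066 mm → contributes +34 587 659 mm⁴
Total I = 61 916 099 mm⁴.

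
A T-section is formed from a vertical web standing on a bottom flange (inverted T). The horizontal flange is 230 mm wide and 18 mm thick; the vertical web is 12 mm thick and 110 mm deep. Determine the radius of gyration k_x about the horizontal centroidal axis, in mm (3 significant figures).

Break the section into simple shapes (no overlaps), measuring from the bottom-left corner of the bounding box.
Flange: 230 × 18, A = 4 140 mm², y = 9 mm, Ī = 111 780 mm⁴.
Web: 12 × 110, A = 1 320 mm², y = 73 mm, Ī = 1 331 000 mm⁴.
Centroid: ȳ = ΣA·y / ΣA = 24.473 mm.
Transfer each piece to the horizontal centroidal axis using Ī + A·d² with d = y − 24.473:
  flange: d = -15.473 mm → contributes +1 102 892 mm⁴
  web: d = 48.527 mm → contributes +4 439 489 mm⁴
Total I = 5 542 381 mm⁴.
Radius of gyration: k = √(I/A) = √(5 542 381 / 5 460) = 31.86 mm.

k_x ≈ 31.9 mm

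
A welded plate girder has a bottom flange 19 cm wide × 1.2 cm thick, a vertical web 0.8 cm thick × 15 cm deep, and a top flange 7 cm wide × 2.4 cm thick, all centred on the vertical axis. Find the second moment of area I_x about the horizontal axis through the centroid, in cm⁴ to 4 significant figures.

I_x ≈ 2975 cm⁴

Break the section into simple shapes (no overlaps), measuring from the bottom-left corner of the bounding box.
Bottom plate: 19 × 1.2, A = 22.8 cm², y = 0.6 cm, Ī = 2.736 cm⁴.
Web plate: 0.8 × 15, A = 12 cm², y = 8.7 cm, Ī = 225 cm⁴.
Top plate: 7 × 2.4, A = 16.8 cm², y = 17.4 cm, Ī = 8.064 cm⁴.
Centroid: ȳ = ΣA·y / ΣA = 7.95349 cm.
Transfer each piece to the horizontal axis through the centroid using Ī + A·d² with d = y − 7.95349:
  bottom plate: d = -7.35349 cm → contributes +1235.62 cm⁴
  web plate: d = 0.746512 cm → contributes +231.687 cm⁴
  top plate: d = 9.44651 cm → contributes +1507.24 cm⁴
Total I = 2974.54 cm⁴.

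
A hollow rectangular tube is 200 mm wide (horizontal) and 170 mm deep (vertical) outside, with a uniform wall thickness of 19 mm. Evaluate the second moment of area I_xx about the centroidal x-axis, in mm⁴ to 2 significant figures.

Split into non-overlapping primitives; take the origin at the lower-left of the bounding box.
Outer rectangle: 200 × 170, A = 34 000 mm², y = 85 mm, Ī = 81 883 333 mm⁴.
Inner void (subtracted): 162 × 132, A = 21 384 mm², y = 85 mm, Ī = 31 049 568 mm⁴.
By symmetry the centroid is at mid-height, ȳ = 85 mm.
All pieces are centred on the centroidal x-axis, so I = ΣĪ (holes subtracted) = 50 833 765 mm⁴.

I_xx ≈ 5.1 × 10⁷ mm⁴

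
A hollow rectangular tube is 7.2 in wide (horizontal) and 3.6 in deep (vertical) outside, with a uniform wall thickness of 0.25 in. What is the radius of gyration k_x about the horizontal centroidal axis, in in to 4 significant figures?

Decompose the section into non-overlapping parts with the origin at the bottom-left of its bounding rectangle.
Outer rectangle: 7.2 × 3.6, A = 25.92 in², y = 1.8 in, Ī = 27.9936 in⁴.
Inner void (subtracted): 6.7 × 3.1, A = 20.77 in², y = 1.8 in, Ī = 16.6333 in⁴.
By symmetry the centroid is at mid-height, ȳ = 1.8 in.
All pieces are centred on the horizontal centroidal axis, so I = ΣĪ (holes subtracted) = 11.3603 in⁴.
Radius of gyration: k = √(I/A) = √(11.3603 / 5.15) = 1.48522 in.

k_x ≈ 1.485 in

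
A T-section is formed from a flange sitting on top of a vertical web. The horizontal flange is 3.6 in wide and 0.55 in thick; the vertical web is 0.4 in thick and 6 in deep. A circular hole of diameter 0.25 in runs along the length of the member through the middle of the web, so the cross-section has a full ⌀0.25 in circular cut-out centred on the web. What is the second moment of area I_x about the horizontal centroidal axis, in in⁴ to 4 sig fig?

Split into non-overlapping primitives; take the origin at the lower-left of the bounding box.
Flange: 3.6 × 0.55, A = 1.98 in², y = 6.275 in, Ī = 0.0499125 in⁴.
Web: 0.4 × 6, A = 2.4 in², y = 3 in, Ī = 7.2 in⁴.
Hole (subtracted): ⌀0.25, A = 0.0490874 in², y = 3 in, Ī = 0.000191748 in⁴.
Centroid: ȳ = ΣA·y / ΣA = 4.49726 in.
Transfer each piece to the horizontal centroidal axis using Ī + A·d² with d = y − 4.49726:
  flange: d = 1.77774 in → contributes +6.30743 in⁴
  web: d = -1.49726 in → contributes +12.5803 in⁴
  hole: d = -1.49726 in → contributes −0.110235 in⁴
Total I = 18.7775 in⁴.

I_x ≈ 18.78 in⁴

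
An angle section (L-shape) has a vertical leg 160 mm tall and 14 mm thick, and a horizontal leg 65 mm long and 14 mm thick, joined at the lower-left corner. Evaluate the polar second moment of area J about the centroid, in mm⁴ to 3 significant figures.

J ≈ 8.44 × 10⁶ mm⁴

Split into non-overlapping primitives; take the origin at the lower-left of the bounding box.
Vertical leg: 14 × 160, A = 2 240 mm², y = 80 mm, Ī = 4 778 667 mm⁴.
Horizontal leg (remainder): 51 × 14, A = 714 mm², y = 7 mm, Ī = 11 662 mm⁴.
Centroid: ȳ = ΣA·y / ΣA = 62.355 mm.
Transfer each piece to the centroidal x-axis using Ī + A·d² with d = y − 62.355:
  vertical leg: d = 17.645 mm → contributes +5 476 046 mm⁴
  horizontal leg (remainder): d = -55.355 mm → contributes +2 199 519 mm⁴
Total I = 7 675 565 mm⁴.
For the y-axis: x̄ = 14.855 mm.
Repeating about the centroidal y-axis gives I_y = 763 223 mm⁴.
Polar second moment: J = I_x + I_y = 8 438 788 mm⁴.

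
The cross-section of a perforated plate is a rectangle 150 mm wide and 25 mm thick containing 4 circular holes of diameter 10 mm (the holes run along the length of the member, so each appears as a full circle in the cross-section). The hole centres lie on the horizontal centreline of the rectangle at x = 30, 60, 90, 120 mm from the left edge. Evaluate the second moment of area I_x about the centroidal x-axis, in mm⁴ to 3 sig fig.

I_x ≈ 1.93 × 10⁵ mm⁴

Split into non-overlapping primitives; take the origin at the lower-left of the bounding box.
Plate: 150 × 25, A = 3 750 mm², y = 12.5 mm, Ī = 195 313 mm⁴.
Hole 1 (subtracted): ⌀10, A = 78.54 mm², y = 12.5 mm, Ī = 490.87 mm⁴.
Hole 2 (subtracted): ⌀10, A = 78.54 mm², y = 12.5 mm, Ī = 490.87 mm⁴.
Hole 3 (subtracted): ⌀10, A = 78.54 mm², y = 12.5 mm, Ī = 490.87 mm⁴.
Hole 4 (subtracted): ⌀10, A = 78.54 mm², y = 12.5 mm, Ī = 490.87 mm⁴.
By symmetry the centroid is at mid-height, ȳ = 12.5 mm.
All pieces are centred on the centroidal x-axis, so I = ΣĪ (holes subtracted) = 193 349 mm⁴.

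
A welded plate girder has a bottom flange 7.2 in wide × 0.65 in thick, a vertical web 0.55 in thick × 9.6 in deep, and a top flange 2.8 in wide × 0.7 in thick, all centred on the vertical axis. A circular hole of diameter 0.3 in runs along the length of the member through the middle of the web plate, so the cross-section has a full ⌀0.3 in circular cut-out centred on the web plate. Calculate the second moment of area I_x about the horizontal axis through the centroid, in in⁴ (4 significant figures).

Break the section into simple shapes (no overlaps), measuring from the bottom-left corner of the bounding box.
Bottom plate: 7.2 × 0.65, A = 4.68 in², y = 0.325 in, Ī = 0.164775 in⁴.
Web plate: 0.55 × 9.6, A = 5.28 in², y = 5.45 in, Ī = 40.5504 in⁴.
Top plate: 2.8 × 0.7, A = 1.96 in², y = 10.6 in, Ī = 0.0800333 in⁴.
Hole (subtracted): ⌀0.3, A = 0.0706858 in², y = 5.45 in, Ī = 0.000397608 in⁴.
Centroid: ȳ = ΣA·y / ΣA = 4.2777 in.
Transfer each piece to the horizontal axis through the centroid using Ī + A·d² with d = y − 4.2777:
  bottom plate: d = -3.9527 in → contributes +73.2842 in⁴
  web plate: d = 1.1723 in → contributes +47.8067 in⁴
  top plate: d = 6.3223 in → contributes +78.4242 in⁴
  hole: d = 1.1723 in → contributes −0.0975409 in⁴
Total I = 199.418 in⁴.

I_x ≈ 199.4 in⁴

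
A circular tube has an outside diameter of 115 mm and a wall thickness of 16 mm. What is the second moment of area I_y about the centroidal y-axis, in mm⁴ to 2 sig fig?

I_y ≈ 6.3 × 10⁶ mm⁴

Split into non-overlapping primitives; take the origin at the lower-left of the bounding box.
Outer circle: ⌀115, A = 10 387 mm², x = 57.5 mm, Ī = 8 585 414 mm⁴.
Bore (subtracted): ⌀83, A = 5 411 mm², x = 57.5 mm, Ī = 2 329 605 mm⁴.
By symmetry the centroid is at mid-width, x̄ = 57.5 mm.
All pieces are centred on the centroidal y-axis, so I = ΣĪ (holes subtracted) = 6 255 809 mm⁴.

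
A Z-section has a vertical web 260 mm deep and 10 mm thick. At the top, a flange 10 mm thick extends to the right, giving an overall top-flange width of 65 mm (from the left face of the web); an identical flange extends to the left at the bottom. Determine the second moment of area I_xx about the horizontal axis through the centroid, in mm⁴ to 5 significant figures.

I_xx ≈ 3.1843 × 10⁷ mm⁴

Split into non-overlapping primitives; take the origin at the lower-left of the bounding box.
Web: 10 × 260, A = 2 600 mm², y = 130 mm, Ī = 14 646 667 mm⁴.
Top flange (beyond web): 55 × 10, A = 550 mm², y = 255 mm, Ī = 4583.333 mm⁴.
Bottom flange (beyond web): 55 × 10, A = 550 mm², y = 5 mm, Ī = 4583.333 mm⁴.
Centroid: ȳ = ΣA·y / ΣA = 130 mm.
Transfer each piece to the horizontal axis through the centroid using Ī + A·d² with d = y − 130:
  web: d = 0 mm → contributes +14 646 667 mm⁴
  top flange (beyond web): d = 125 mm → contributes +8 598 333 mm⁴
  bottom flange (beyond web): d = -125 mm → contributes +8 598 333 mm⁴
Total I = 31 843 333 mm⁴.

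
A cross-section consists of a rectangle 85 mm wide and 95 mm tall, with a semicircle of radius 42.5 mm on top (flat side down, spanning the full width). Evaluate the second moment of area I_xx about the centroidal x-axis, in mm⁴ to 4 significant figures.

I_xx ≈ 1.545 × 10⁷ mm⁴

Treat the section as a set of non-overlapping primitives; coordinates are from the bounding-box lower-left.
Rectangular body: 85 × 95, A = 8 075 mm², y = 47.5 mm, Ī = 6 073 073 mm⁴.
Semicircular cap: semicircle r = 42.5, A = 2837.25 mm², y = 113.038 mm, Ī = 358 086 mm⁴.
Centroid: ȳ = ΣA·y / ΣA = 64.5402 mm.
Transfer each piece to the centroidal x-axis using Ī + A·d² with d = y − 64.5402:
  rectangular body: d = -17.0402 mm → contributes +8 417 787 mm⁴
  semicircular cap: d = 48.4974 mm → contributes +7 031 294 mm⁴
Total I = 15 449 081 mm⁴.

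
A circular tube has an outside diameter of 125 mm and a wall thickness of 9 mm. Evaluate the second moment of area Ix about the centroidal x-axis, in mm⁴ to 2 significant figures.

Ix ≈ 5.5 × 10⁶ mm⁴

Break the section into simple shapes (no overlaps), measuring from the bottom-left corner of the bounding box.
Outer circle: ⌀125, A = 12 272 mm², y = 62.5 mm, Ī = 11 984 225 mm⁴.
Bore (subtracted): ⌀107, A = 8 992 mm², y = 62.5 mm, Ī = 6 434 355 mm⁴.
By symmetry the centroid is at mid-height, ȳ = 62.5 mm.
All pieces are centred on the centroidal x-axis, so I = ΣĪ (holes subtracted) = 5 549 870 mm⁴.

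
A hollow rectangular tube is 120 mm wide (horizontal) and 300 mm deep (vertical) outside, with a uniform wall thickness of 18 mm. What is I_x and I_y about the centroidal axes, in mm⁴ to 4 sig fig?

Break the section into simple shapes (no overlaps), measuring from the bottom-left corner of the bounding box.
Outer rectangle: 120 × 300, A = 36 000 mm², y = 150 mm, Ī = 270 000 000 mm⁴.
Inner void (subtracted): 84 × 264, A = 22 176 mm², y = 150 mm, Ī = 128 798 208 mm⁴.
By symmetry the centroid is at mid-height, ȳ = 150 mm.
All pieces are centred on the centroidal x-axis, so I = ΣĪ (holes subtracted) = 141 201 792 mm⁴.
Repeating about the centroidal y-axis gives I_y = 30 160 512 mm⁴.

I_x ≈ 1.412 × 10⁸ mm⁴, I_y ≈ 3.016 × 10⁷ mm⁴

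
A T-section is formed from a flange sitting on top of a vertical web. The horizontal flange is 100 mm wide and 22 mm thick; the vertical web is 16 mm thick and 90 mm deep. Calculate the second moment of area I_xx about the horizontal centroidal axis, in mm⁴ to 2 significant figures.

I_xx ≈ 3.8 × 10⁶ mm⁴

Break the section into simple shapes (no overlaps), measuring from the bottom-left corner of the bounding box.
Flange: 100 × 22, A = 2 200 mm², y = 101 mm, Ī = 88 733 mm⁴.
Web: 16 × 90, A = 1 440 mm², y = 45 mm, Ī = 972 000 mm⁴.
Centroid: ȳ = ΣA·y / ΣA = 78.85 mm.
Transfer each piece to the horizontal centroidal axis using Ī + A·d² with d = y − 78.85:
  flange: d = 22.15 mm → contributes +1 168 478 mm⁴
  web: d = -33.85 mm → contributes +2 621 609 mm⁴
Total I = 3 790 087 mm⁴.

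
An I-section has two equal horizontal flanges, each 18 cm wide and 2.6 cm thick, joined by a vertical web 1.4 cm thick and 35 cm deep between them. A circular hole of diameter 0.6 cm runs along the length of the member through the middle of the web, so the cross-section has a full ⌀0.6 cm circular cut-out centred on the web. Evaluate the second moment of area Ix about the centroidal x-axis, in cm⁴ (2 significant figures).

Treat the section as a set of non-overlapping primitives; coordinates are from the bounding-box lower-left.
Bottom flange: 18 × 2.6, A = 46.8 cm², y = 1.3 cm, Ī = 26.36 cm⁴.
Web: 1.4 × 35, A = 49 cm², y = 20.1 cm, Ī = 5 002 cm⁴.
Top flange: 18 × 2.6, A = 46.8 cm², y = 38.9 cm, Ī = 26.36 cm⁴.
Hole (subtracted): ⌀0.6, A = 0.2827 cm², y = 20.1 cm, Ī = 0.006362 cm⁴.
By symmetry the centroid is at mid-height, ȳ = 20.1 cm.
Transfer each piece to the centroidal x-axis using Ī + A·d² with d = y − 20.1:
  bottom flange: d = -18.8 cm → contributes +16 567 cm⁴
  web: d = 0 cm → contributes +5 002 cm⁴
  top flange: d = 18.8 cm → contributes +16 567 cm⁴
  hole: d = 0 cm → contributes −0.006362 cm⁴
Total I = 38 137 cm⁴.

Ix ≈ 3.8 × 10⁴ cm⁴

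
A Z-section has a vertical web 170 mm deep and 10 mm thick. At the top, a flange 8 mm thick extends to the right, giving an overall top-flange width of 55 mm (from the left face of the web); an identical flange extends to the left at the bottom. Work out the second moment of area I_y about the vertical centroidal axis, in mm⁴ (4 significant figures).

Decompose the section into non-overlapping parts with the origin at the bottom-left of its bounding rectangle.
Web: 10 × 170, A = 1 700 mm², x = 50 mm, Ī = 14166.7 mm⁴.
Top flange (beyond web): 45 × 8, A = 360 mm², x = 77.5 mm, Ī = 60 750 mm⁴.
Bottom flange (beyond web): 45 × 8, A = 360 mm², x = 22.5 mm, Ī = 60 750 mm⁴.
Centroid: x̄ = ΣA·x / ΣA = 50 mm.
Transfer each piece to the vertical centroidal axis using Ī + A·d² with d = x − 50:
  web: d = 0 mm → contributes +14166.7 mm⁴
  top flange (beyond web): d = 27.5 mm → contributes +333 000 mm⁴
  bottom flange (beyond web): d = -27.5 mm → contributes +333 000 mm⁴
Total I = 680 167 mm⁴.

I_y ≈ 6.802 × 10⁵ mm⁴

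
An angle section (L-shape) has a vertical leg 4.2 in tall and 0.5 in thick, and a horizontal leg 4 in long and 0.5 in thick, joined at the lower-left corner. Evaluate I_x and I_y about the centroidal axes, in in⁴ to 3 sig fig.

I_x ≈ 6.39 in⁴, I_y ≈ 5.65 in⁴

Break the section into simple shapes (no overlaps), measuring from the bottom-left corner of the bounding box.
Vertical leg: 0.5 × 4.2, A = 2.1 in², y = 2.1 in, Ī = 3.087 in⁴.
Horizontal leg (remainder): 3.5 × 0.5, A = 1.75 in², y = 0.25 in, Ī = 0.036458 in⁴.
Centroid: ȳ = ΣA·y / ΣA = 1.2591 in.
Transfer each piece to the centroidal x-axis using Ī + A·d² with d = y − 1.2591:
  vertical leg: d = 0.84091 in → contributes +4.572 in⁴
  horizontal leg (remainder): d = -1.0091 in → contributes +1.8184 in⁴
Total I = 6.3904 in⁴.
For the y-axis: x̄ = 1.1591 in.
Repeating about the centroidal y-axis gives I_y = 5.6484 in⁴.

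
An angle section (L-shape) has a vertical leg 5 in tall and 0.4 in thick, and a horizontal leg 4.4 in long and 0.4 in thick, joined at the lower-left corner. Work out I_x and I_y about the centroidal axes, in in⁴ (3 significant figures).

I_x ≈ 8.89 in⁴, I_y ≈ 6.46 in⁴

Break the section into simple shapes (no overlaps), measuring from the bottom-left corner of the bounding box.
Vertical leg: 0.4 × 5, A = 2 in², y = 2.5 in, Ī = 4.1667 in⁴.
Horizontal leg (remainder): 4 × 0.4, A = 1.6 in², y = 0.2 in, Ī = 0.021333 in⁴.
Centroid: ȳ = ΣA·y / ΣA = 1.4778 in.
Transfer each piece to the centroidal x-axis using Ī + A·d² with d = y − 1.4778:
  vertical leg: d = 1.0222 in → contributes +6.2565 in⁴
  horizontal leg (remainder): d = -1.2778 in → contributes +2.6337 in⁴
Total I = 8.8902 in⁴.
For the y-axis: x̄ = 1.1778 in.
Repeating about the centroidal y-axis gives I_y = 6.4622 in⁴.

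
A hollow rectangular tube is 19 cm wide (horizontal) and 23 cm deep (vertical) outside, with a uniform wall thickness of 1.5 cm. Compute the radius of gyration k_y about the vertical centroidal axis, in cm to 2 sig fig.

k_y ≈ 7.3 cm

Break the section into simple shapes (no overlaps), measuring from the bottom-left corner of the bounding box.
Outer rectangle: 19 × 23, A = 437 cm², x = 9.5 cm, Ī = 13 146 cm⁴.
Inner void (subtracted): 16 × 20, A = 320 cm², x = 9.5 cm, Ī = 6 827 cm⁴.
By symmetry the centroid is at mid-width, x̄ = 9.5 cm.
All pieces are centred on the vertical centroidal axis, so I = ΣĪ (holes subtracted) = 6 320 cm⁴.
Radius of gyration: k = √(I/A) = √(6 320 / 117) = 7.349 cm.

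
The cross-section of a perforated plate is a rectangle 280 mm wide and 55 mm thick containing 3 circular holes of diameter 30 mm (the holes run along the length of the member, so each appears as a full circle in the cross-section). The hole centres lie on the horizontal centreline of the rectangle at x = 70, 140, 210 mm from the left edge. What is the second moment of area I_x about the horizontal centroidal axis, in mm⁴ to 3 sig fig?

I_x ≈ 3.76 × 10⁶ mm⁴

Treat the section as a set of non-overlapping primitives; coordinates are from the bounding-box lower-left.
Plate: 280 × 55, A = 15 400 mm², y = 27.5 mm, Ī = 3 882 083 mm⁴.
Hole 1 (subtracted): ⌀30, A = 706.86 mm², y = 27.5 mm, Ī = 39 761 mm⁴.
Hole 2 (subtracted): ⌀30, A = 706.86 mm², y = 27.5 mm, Ī = 39 761 mm⁴.
Hole 3 (subtracted): ⌀30, A = 706.86 mm², y = 27.5 mm, Ī = 39 761 mm⁴.
By symmetry the centroid is at mid-height, ȳ = 27.5 mm.
All pieces are centred on the horizontal centroidal axis, so I = ΣĪ (holes subtracted) = 3 762 801 mm⁴.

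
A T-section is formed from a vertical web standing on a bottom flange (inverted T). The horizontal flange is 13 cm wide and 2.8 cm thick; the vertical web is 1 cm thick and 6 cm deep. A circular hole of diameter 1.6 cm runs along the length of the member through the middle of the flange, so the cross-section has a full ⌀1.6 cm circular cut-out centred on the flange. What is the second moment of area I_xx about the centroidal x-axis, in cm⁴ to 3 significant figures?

Decompose the section into non-overlapping parts with the origin at the bottom-left of its bounding rectangle.
Flange: 13 × 2.8, A = 36.4 cm², y = 1.4 cm, Ī = 23.781 cm⁴.
Web: 1 × 6, A = 6 cm², y = 5.8 cm, Ī = 18 cm⁴.
Hole (subtracted): ⌀1.6, A = 2.0106 cm², y = 1.4 cm, Ī = 0.3217 cm⁴.
Centroid: ȳ = ΣA·y / ΣA = 2.0536 cm.
Transfer each piece to the centroidal x-axis using Ī + A·d² with d = y − 2.0536:
  flange: d = -0.65364 cm → contributes +39.333 cm⁴
  web: d = 3.7464 cm → contributes +102.21 cm⁴
  hole: d = -0.65364 cm → contributes −1.1807 cm⁴
Total I = 140.36 cm⁴.

I_xx ≈ 140 cm⁴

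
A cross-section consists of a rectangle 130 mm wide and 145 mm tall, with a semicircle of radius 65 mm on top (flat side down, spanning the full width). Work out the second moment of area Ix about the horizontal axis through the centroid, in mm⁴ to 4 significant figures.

Ix ≈ 8.416 × 10⁷ mm⁴

Split into non-overlapping primitives; take the origin at the lower-left of the bounding box.
Rectangular body: 130 × 145, A = 18 850 mm², y = 72.5 mm, Ī = 33 026 771 mm⁴.
Semicircular cap: semicircle r = 65, A = 6636.61 mm², y = 172.587 mm, Ī = 1 959 230 mm⁴.
Centroid: ȳ = ΣA·y / ΣA = 98.5622 mm.
Transfer each piece to the horizontal axis through the centroid using Ī + A·d² with d = y − 98.5622:
  rectangular body: d = -26.0622 mm → contributes +45 830 437 mm⁴
  semicircular cap: d = 74.0246 mm → contributes +38 325 529 mm⁴
Total I = 84 155 966 mm⁴.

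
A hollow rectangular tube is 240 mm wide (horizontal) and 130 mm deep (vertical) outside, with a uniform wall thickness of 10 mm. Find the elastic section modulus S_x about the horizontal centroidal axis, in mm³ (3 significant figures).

S_x ≈ 3.01 × 10⁵ mm³

Split into non-overlapping primitives; take the origin at the lower-left of the bounding box.
Outer rectangle: 240 × 130, A = 31 200 mm², y = 65 mm, Ī = 43 940 000 mm⁴.
Inner void (subtracted): 220 × 110, A = 24 200 mm², y = 65 mm, Ī = 24 401 667 mm⁴.
By symmetry the centroid is at mid-height, ȳ = 65 mm.
All pieces are centred on the horizontal centroidal axis, so I = ΣĪ (holes subtracted) = 19 538 333 mm⁴.
Extreme fibre distance c = 65 mm; S = I/c = 300 590 mm³.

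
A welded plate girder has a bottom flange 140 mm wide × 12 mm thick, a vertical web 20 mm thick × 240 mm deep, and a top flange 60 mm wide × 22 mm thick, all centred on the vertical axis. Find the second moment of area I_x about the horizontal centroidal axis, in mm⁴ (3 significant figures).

I_x ≈ 7.22 × 10⁷ mm⁴

Break the section into simple shapes (no overlaps), measuring from the bottom-left corner of the bounding box.
Bottom plate: 140 × 12, A = 1 680 mm², y = 6 mm, Ī = 20 160 mm⁴.
Web plate: 20 × 240, A = 4 800 mm², y = 132 mm, Ī = 23 040 000 mm⁴.
Top plate: 60 × 22, A = 1 320 mm², y = 263 mm, Ī = 53 240 mm⁴.
Centroid: ȳ = ΣA·y / ΣA = 127.03 mm.
Transfer each piece to the horizontal centroidal axis using Ī + A·d² with d = y − 127.03:
  bottom plate: d = -121.03 mm → contributes +24 629 551 mm⁴
  web plate: d = 4.9692 mm → contributes +23 158 528 mm⁴
  top plate: d = 135.97 mm → contributes +24 456 914 mm⁴
Total I = 72 244 993 mm⁴.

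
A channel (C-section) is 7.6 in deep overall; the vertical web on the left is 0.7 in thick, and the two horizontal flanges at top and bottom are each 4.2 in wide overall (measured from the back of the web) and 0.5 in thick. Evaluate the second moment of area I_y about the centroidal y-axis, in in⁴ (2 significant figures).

I_y ≈ 13 in⁴

Decompose the section into non-overlapping parts with the origin at the bottom-left of its bounding rectangle.
Web: 0.7 × 7.6, A = 5.32 in², x = 0.35 in, Ī = 0.2172 in⁴.
Top flange (beyond web): 3.5 × 0.5, A = 1.75 in², x = 2.45 in, Ī = 1.786 in⁴.
Bottom flange (beyond web): 3.5 × 0.5, A = 1.75 in², x = 2.45 in, Ī = 1.786 in⁴.
Centroid: x̄ = ΣA·x / ΣA = 1.183 in.
Transfer each piece to the centroidal y-axis using Ī + A·d² with d = x − 1.183:
  web: d = -0.8333 in → contributes +3.912 in⁴
  top flange (beyond web): d = 1.267 in → contributes +4.594 in⁴
  bottom flange (beyond web): d = 1.267 in → contributes +4.594 in⁴
Total I = 13.1 in⁴.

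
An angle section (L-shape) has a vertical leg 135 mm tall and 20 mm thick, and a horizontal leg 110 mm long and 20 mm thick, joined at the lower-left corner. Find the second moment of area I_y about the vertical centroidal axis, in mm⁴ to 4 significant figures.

Break the section into simple shapes (no overlaps), measuring from the bottom-left corner of the bounding box.
Vertical leg: 20 × 135, A = 2 700 mm², x = 10 mm, Ī = 90 000 mm⁴.
Horizontal leg (remainder): 90 × 20, A = 1 800 mm², x = 65 mm, Ī = 1 215 000 mm⁴.
Centroid: x̄ = ΣA·x / ΣA = 32 mm.
Transfer each piece to the vertical centroidal axis using Ī + A·d² with d = x − 32:
  vertical leg: d = -22 mm → contributes +1 396 800 mm⁴
  horizontal leg (remainder): d = 33 mm → contributes +3 175 200 mm⁴
Total I = 4 572 000 mm⁴.

I_y ≈ 4.572 × 10⁶ mm⁴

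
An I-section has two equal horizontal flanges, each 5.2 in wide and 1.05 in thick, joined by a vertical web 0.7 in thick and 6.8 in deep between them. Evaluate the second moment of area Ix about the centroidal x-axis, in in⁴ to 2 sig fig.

Ix ≈ 190 in⁴

Treat the section as a set of non-overlapping primitives; coordinates are from the bounding-box lower-left.
Bottom flange: 5.2 × 1.05, A = 5.46 in², y = 0.525 in, Ī = 0.5016 in⁴.
Web: 0.7 × 6.8, A = 4.76 in², y = 4.45 in, Ī = 18.34 in⁴.
Top flange: 5.2 × 1.05, A = 5.46 in², y = 8.375 in, Ī = 0.5016 in⁴.
By symmetry the centroid is at mid-height, ȳ = 4.45 in.
Transfer each piece to the centroidal x-axis using Ī + A·d² with d = y − 4.45:
  bottom flange: d = -3.925 in → contributes +84.62 in⁴
  web: d = 0 in → contributes +18.34 in⁴
  top flange: d = 3.925 in → contributes +84.62 in⁴
Total I = 187.6 in⁴.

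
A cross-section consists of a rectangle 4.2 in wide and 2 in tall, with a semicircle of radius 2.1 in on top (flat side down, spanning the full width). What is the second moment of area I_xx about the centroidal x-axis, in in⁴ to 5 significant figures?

Treat the section as a set of non-overlapping primitives; coordinates are from the bounding-box lower-left.
Rectangular body: 4.2 × 2, A = 8.4 in², y = 1 in, Ī = 2.8 in⁴.
Semicircular cap: semicircle r = 2.1, A = 6.927212 in², y = 2.891268 in, Ī = 2.134564 in⁴.
Centroid: ȳ = ΣA·y / ΣA = 1.854768 in.
Transfer each piece to the centroidal x-axis using Ī + A·d² with d = y − 1.854768:
  rectangular body: d = -0.8547681 in → contributes +8.93728 in⁴
  semicircular cap: d = 1.0365 in → contributes +9.576685 in⁴
Total I = 18.51396 in⁴.

I_xx ≈ 18.514 in⁴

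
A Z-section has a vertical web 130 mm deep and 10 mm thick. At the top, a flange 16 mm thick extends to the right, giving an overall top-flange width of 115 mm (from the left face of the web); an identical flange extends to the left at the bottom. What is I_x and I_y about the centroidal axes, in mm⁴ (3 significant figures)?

Treat the section as a set of non-overlapping primitives; coordinates are from the bounding-box lower-left.
Web: 10 × 130, A = 1 300 mm², y = 65 mm, Ī = 1 830 833 mm⁴.
Top flange (beyond web): 105 × 16, A = 1 680 mm², y = 122 mm, Ī = 35 840 mm⁴.
Bottom flange (beyond web): 105 × 16, A = 1 680 mm², y = 8 mm, Ī = 35 840 mm⁴.
Centroid: ȳ = ΣA·y / ΣA = 65 mm.
Transfer each piece to the centroidal x-axis using Ī + A·d² with d = y − 65:
  web: d = 0 mm → contributes +1 830 833 mm⁴
  top flange (beyond web): d = 57 mm → contributes +5 494 160 mm⁴
  bottom flange (beyond web): d = -57 mm → contributes +5 494 160 mm⁴
Total I = 12 819 153 mm⁴.
For the y-axis: x̄ = 110 mm.
Repeating about the centroidal y-axis gives I_y = 14 206 833 mm⁴.

I_x ≈ 1.28 × 10⁷ mm⁴, I_y ≈ 1.42 × 10⁷ mm⁴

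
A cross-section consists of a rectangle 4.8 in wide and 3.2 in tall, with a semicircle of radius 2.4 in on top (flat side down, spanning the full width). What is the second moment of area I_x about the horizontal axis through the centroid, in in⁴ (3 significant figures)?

I_x ≈ 55.8 in⁴

Break the section into simple shapes (no overlaps), measuring from the bottom-left corner of the bounding box.
Rectangular body: 4.8 × 3.2, A = 15.36 in², y = 1.6 in, Ī = 13.107 in⁴.
Semicircular cap: semicircle r = 2.4, A = 9.0478 in², y = 4.2186 in, Ī = 3.6415 in⁴.
Centroid: ȳ = ΣA·y / ΣA = 2.5707 in.
Transfer each piece to the horizontal axis through the centroid using Ī + A·d² with d = y − 2.5707:
  rectangular body: d = -0.97069 in → contributes +27.58 in⁴
  semicircular cap: d = 1.6479 in → contributes +28.211 in⁴
Total I = 55.791 in⁴.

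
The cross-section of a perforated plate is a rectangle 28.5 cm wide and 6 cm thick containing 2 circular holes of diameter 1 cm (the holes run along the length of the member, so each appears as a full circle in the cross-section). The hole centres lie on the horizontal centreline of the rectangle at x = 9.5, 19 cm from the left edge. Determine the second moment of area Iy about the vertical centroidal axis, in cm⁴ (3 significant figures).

Iy ≈ 1.15 × 10⁴ cm⁴

Treat the section as a set of non-overlapping primitives; coordinates are from the bounding-box lower-left.
Plate: 28.5 × 6, A = 171 cm², x = 14.25 cm, Ī = 11 575 cm⁴.
Hole 1 (subtracted): ⌀1, A = 0.7854 cm², x = 9.5 cm, Ī = 0.049087 cm⁴.
Hole 2 (subtracted): ⌀1, A = 0.7854 cm², x = 19 cm, Ī = 0.049087 cm⁴.
By symmetry the centroid is at mid-width, x̄ = 14.25 cm.
Transfer each piece to the vertical centroidal axis using Ī + A·d² with d = x − 14.25:
  plate: d = 0 cm → contributes +11 575 cm⁴
  hole 1: d = -4.75 cm → contributes −17.77 cm⁴
  hole 2: d = 4.75 cm → contributes −17.77 cm⁴
Total I = 11 539 cm⁴.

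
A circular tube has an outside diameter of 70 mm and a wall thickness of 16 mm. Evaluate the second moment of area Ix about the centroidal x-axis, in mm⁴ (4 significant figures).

Ix ≈ 1.076 × 10⁶ mm⁴

Split into non-overlapping primitives; take the origin at the lower-left of the bounding box.
Outer circle: ⌀70, A = 3848.45 mm², y = 35 mm, Ī = 1 178 588 mm⁴.
Bore (subtracted): ⌀38, A = 1134.11 mm², y = 35 mm, Ī = 102 354 mm⁴.
By symmetry the centroid is at mid-height, ȳ = 35 mm.
All pieces are centred on the centroidal x-axis, so I = ΣĪ (holes subtracted) = 1 076 234 mm⁴.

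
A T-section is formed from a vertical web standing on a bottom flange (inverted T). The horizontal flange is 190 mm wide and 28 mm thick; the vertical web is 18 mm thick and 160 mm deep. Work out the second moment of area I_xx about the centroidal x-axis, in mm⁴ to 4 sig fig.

Split into non-overlapping primitives; take the origin at the lower-left of the bounding box.
Flange: 190 × 28, A = 5 320 mm², y = 14 mm, Ī = 347 573 mm⁴.
Web: 18 × 160, A = 2 880 mm², y = 108 mm, Ī = 6 144 000 mm⁴.
Centroid: ȳ = ΣA·y / ΣA = 47.0146 mm.
Transfer each piece to the centroidal x-axis using Ī + A·d² with d = y − 47.0146:
  flange: d = -33.0146 mm → contributes +6 146 193 mm⁴
  web: d = 60.9854 mm → contributes +16 855 339 mm⁴
Total I = 23 001 532 mm⁴.

I_xx ≈ 2.300 × 10⁷ mm⁴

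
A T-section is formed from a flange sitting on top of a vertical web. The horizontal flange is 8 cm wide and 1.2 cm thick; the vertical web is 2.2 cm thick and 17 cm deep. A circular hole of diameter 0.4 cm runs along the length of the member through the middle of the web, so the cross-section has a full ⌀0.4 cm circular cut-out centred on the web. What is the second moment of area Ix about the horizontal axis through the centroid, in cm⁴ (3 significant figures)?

Ix ≈ 1530 cm⁴

Split into non-overlapping primitives; take the origin at the lower-left of the bounding box.
Flange: 8 × 1.2, A = 9.6 cm², y = 17.6 cm, Ī = 1.152 cm⁴.
Web: 2.2 × 17, A = 37.4 cm², y = 8.5 cm, Ī = 900.72 cm⁴.
Hole (subtracted): ⌀0.4, A = 0.12566 cm², y = 8.5 cm, Ī = 0.0012566 cm⁴.
Centroid: ȳ = ΣA·y / ΣA = 10.364 cm.
Transfer each piece to the horizontal axis through the centroid using Ī + A·d² with d = y − 10.364:
  flange: d = 7.2363 cm → contributes +503.85 cm⁴
  web: d = -1.8637 cm → contributes +1030.6 cm⁴
  hole: d = -1.8637 cm → contributes −0.43774 cm⁴
Total I = 1 534 cm⁴.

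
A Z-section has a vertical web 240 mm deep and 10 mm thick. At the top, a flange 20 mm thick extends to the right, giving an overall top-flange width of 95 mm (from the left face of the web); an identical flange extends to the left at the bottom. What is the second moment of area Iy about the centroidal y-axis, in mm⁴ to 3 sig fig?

Iy ≈ 9.74 × 10⁶ mm⁴

Split into non-overlapping primitives; take the origin at the lower-left of the bounding box.
Web: 10 × 240, A = 2 400 mm², x = 90 mm, Ī = 20 000 mm⁴.
Top flange (beyond web): 85 × 20, A = 1 700 mm², x = 137.5 mm, Ī = 1 023 542 mm⁴.
Bottom flange (beyond web): 85 × 20, A = 1 700 mm², x = 42.5 mm, Ī = 1 023 542 mm⁴.
Centroid: x̄ = ΣA·x / ΣA = 90 mm.
Transfer each piece to the centroidal y-axis using Ī + A·d² with d = x − 90:
  web: d = 0 mm → contributes +20 000 mm⁴
  top flange (beyond web): d = 47.5 mm → contributes +4 859 167 mm⁴
  bottom flange (beyond web): d = -47.5 mm → contributes +4 859 167 mm⁴
Total I = 9 738 333 mm⁴.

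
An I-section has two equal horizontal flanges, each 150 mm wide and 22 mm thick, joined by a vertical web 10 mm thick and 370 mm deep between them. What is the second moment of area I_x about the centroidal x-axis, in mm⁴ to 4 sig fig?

Decompose the section into non-overlapping parts with the origin at the bottom-left of its bounding rectangle.
Bottom flange: 150 × 22, A = 3 300 mm², y = 11 mm, Ī = 133 100 mm⁴.
Web: 10 × 370, A = 3 700 mm², y = 207 mm, Ī = 42 210 833 mm⁴.
Top flange: 150 × 22, A = 3 300 mm², y = 403 mm, Ī = 133 100 mm⁴.
By symmetry the centroid is at mid-height, ȳ = 207 mm.
Transfer each piece to the centroidal x-axis using Ī + A·d² with d = y − 207:
  bottom flange: d = -196 mm → contributes +126 905 900 mm⁴
  web: d = 0 mm → contributes +42 210 833 mm⁴
  top flange: d = 196 mm → contributes +126 905 900 mm⁴
Total I = 296 022 633 mm⁴.

I_x ≈ 2.960 × 10⁸ mm⁴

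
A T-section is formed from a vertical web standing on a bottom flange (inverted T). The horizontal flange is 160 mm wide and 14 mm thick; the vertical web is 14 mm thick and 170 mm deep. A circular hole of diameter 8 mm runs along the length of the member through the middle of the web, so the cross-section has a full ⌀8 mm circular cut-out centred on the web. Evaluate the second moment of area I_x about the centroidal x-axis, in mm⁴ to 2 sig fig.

I_x ≈ 1.5 × 10⁷ mm⁴

Break the section into simple shapes (no overlaps), measuring from the bottom-left corner of the bounding box.
Flange: 160 × 14, A = 2 240 mm², y = 7 mm, Ī = 36 587 mm⁴.
Web: 14 × 170, A = 2 380 mm², y = 99 mm, Ī = 5 731 833 mm⁴.
Hole (subtracted): ⌀8, A = 50.27 mm², y = 99 mm, Ī = 201.1 mm⁴.
Centroid: ȳ = ΣA·y / ΣA = 53.9 mm.
Transfer each piece to the centroidal x-axis using Ī + A·d² with d = y − 53.9:
  flange: d = -46.9 mm → contributes +4 964 404 mm⁴
  web: d = 45.1 mm → contributes +10 572 071 mm⁴
  hole: d = 45.1 mm → contributes −102 427 mm⁴
Total I = 15 434 049 mm⁴.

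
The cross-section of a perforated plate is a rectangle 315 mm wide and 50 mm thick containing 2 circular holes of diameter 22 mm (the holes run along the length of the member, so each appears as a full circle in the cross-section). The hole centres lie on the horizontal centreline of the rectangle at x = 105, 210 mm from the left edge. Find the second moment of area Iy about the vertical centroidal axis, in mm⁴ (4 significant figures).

Decompose the section into non-overlapping parts with the origin at the bottom-left of its bounding rectangle.
Plate: 315 × 50, A = 15 750 mm², x = 157.5 mm, Ī = 130 232 813 mm⁴.
Hole 1 (subtracted): ⌀22, A = 380.133 mm², x = 105 mm, Ī = 11 499 mm⁴.
Hole 2 (subtracted): ⌀22, A = 380.133 mm², x = 210 mm, Ī = 11 499 mm⁴.
By symmetry the centroid is at mid-width, x̄ = 157.5 mm.
Transfer each piece to the vertical centroidal axis using Ī + A·d² with d = x − 157.5:
  plate: d = 0 mm → contributes +130 232 813 mm⁴
  hole 1: d = -52.5 mm → contributes −1 059 240 mm⁴
  hole 2: d = 52.5 mm → contributes −1 059 240 mm⁴
Total I = 128 114 333 mm⁴.

Iy ≈ 1.281 × 10⁸ mm⁴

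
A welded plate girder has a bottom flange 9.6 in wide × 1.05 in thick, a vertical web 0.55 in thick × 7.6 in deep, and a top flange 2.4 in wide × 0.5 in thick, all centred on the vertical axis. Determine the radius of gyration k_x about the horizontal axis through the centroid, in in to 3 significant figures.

Decompose the section into non-overlapping parts with the origin at the bottom-left of its bounding rectangle.
Bottom plate: 9.6 × 1.05, A = 10.08 in², y = 0.525 in, Ī = 0.9261 in⁴.
Web plate: 0.55 × 7.6, A = 4.18 in², y = 4.85 in, Ī = 20.12 in⁴.
Top plate: 2.4 × 0.5, A = 1.2 in², y = 8.9 in, Ī = 0.025 in⁴.
Centroid: ȳ = ΣA·y / ΣA = 2.3444 in.
Transfer each piece to the horizontal axis through the centroid using Ī + A·d² with d = y − 2.3444:
  bottom plate: d = -1.8194 in → contributes +34.294 in⁴
  web plate: d = 2.5056 in → contributes +46.361 in⁴
  top plate: d = 6.5556 in → contributes +51.595 in⁴
Total I = 132.25 in⁴.
Radius of gyration: k = √(I/A) = √(132.25 / 15.46) = 2.9248 in.

k_x ≈ 2.92 in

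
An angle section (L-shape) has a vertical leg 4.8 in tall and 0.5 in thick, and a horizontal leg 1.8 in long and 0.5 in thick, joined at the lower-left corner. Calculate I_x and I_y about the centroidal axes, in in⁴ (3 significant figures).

Treat the section as a set of non-overlapping primitives; coordinates are from the bounding-box lower-left.
Vertical leg: 0.5 × 4.8, A = 2.4 in², y = 2.4 in, Ī = 4.608 in⁴.
Horizontal leg (remainder): 1.3 × 0.5, A = 0.65 in², y = 0.25 in, Ī = 0.013542 in⁴.
Centroid: ȳ = ΣA·y / ΣA = 1.9418 in.
Transfer each piece to the centroidal x-axis using Ī + A·d² with d = y − 1.9418:
  vertical leg: d = 0.4582 in → contributes +5.1119 in⁴
  horizontal leg (remainder): d = -1.6918 in → contributes +1.874 in⁴
Total I = 6.9858 in⁴.
For the y-axis: x̄ = 0.4418 in.
Repeating about the centroidal y-axis gives I_y = 0.55584 in⁴.

I_x ≈ 6.99 in⁴, I_y ≈ 0.556 in⁴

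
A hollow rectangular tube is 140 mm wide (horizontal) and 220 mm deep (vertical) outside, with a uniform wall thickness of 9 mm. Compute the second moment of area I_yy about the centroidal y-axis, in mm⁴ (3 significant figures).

Treat the section as a set of non-overlapping primitives; coordinates are from the bounding-box lower-left.
Outer rectangle: 140 × 220, A = 30 800 mm², x = 70 mm, Ī = 50 306 667 mm⁴.
Inner void (subtracted): 122 × 202, A = 24 644 mm², x = 70 mm, Ī = 30 566 775 mm⁴.
By symmetry the centroid is at mid-width, x̄ = 70 mm.
All pieces are centred on the centroidal y-axis, so I = ΣĪ (holes subtracted) = 19 739 892 mm⁴.

I_yy ≈ 1.97 × 10⁷ mm⁴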